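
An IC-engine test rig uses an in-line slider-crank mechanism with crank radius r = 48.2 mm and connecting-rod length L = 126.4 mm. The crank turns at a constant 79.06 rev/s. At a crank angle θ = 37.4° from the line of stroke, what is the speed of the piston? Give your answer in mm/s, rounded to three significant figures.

ω = 2π·79.1 = 496.7 rad/s
For an in-line slider-crank, x = r cosθ + √(L² − r² sin²θ), so v = −rω sinθ·[1 + r cosθ/√(L² − r² sin²θ)].
With r = 0.0482 m, L = 0.1264 m, θ = 37.4°: √(L² − r² sin²θ) = 0.12296 m.
v = −0.0482·496.7·0.60738·[1 + 0.0482·0.79441/0.12296] = -19.071 m/s.
|v| = 19.071 m/s = 19071 mm/s.

19100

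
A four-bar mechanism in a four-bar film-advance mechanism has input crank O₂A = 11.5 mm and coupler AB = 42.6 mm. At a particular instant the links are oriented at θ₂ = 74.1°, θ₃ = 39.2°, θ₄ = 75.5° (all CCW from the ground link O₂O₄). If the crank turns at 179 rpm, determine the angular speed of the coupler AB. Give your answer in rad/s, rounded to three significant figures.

0.209

ω₂ = 18.74 rad/s (from 179 rpm).
Differentiating the loop-closure r₂e^{iθ₂}+r₃e^{iθ₃}=r₁+r₄e^{iθ₄} gives r₂ω₂e^{iθ₂}+r₃ω₃e^{iθ₃}=r₄ω₄e^{iθ₄}.
Eliminating the other unknown: ω₃ = r₂ω₂ sin(θ₄−θ₂) / [r₃ sin(θ₃−θ₄)].
Numerator sine = +0.02443; denominator sine = -0.59201.
Result = 0.0115·18.74·(+0.02443) / (0.0426·(-0.59201)) = -0.20883 rad/s; magnitude 0.20883 rad/s.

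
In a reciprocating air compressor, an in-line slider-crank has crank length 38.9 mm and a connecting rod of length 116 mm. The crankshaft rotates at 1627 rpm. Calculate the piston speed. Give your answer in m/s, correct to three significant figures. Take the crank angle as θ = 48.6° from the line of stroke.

6.11

ω = 2π·1627/60 = 170.4 rad/s
For an in-line slider-crank, x = r cosθ + √(L² − r² sin²θ), so v = −rω sinθ·[1 + r cosθ/√(L² − r² sin²θ)].
With r = 0.0389 m, L = 0.116 m, θ = 48.6°: √(L² − r² sin²θ) = 0.11227 m.
v = −0.0389·170.4·0.75011·[1 + 0.0389·0.66131/0.11227] = -6.1107 m/s.
|v| = 6.1107 m/s.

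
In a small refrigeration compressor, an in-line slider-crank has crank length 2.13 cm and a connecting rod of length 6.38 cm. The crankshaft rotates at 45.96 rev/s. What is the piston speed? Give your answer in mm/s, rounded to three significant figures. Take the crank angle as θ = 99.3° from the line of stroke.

5720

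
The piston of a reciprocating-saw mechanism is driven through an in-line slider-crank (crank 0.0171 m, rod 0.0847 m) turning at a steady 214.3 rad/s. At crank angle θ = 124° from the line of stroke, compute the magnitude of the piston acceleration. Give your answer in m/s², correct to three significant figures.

ω = 214.3 rad/s
x(θ) = r cosθ + √(L² − r² sin²θ); with ω constant, a = ω²·d²x/dθ².
d²x/dθ² = −r cosθ − r²(cos2θ)/√u − r⁴ sin²2θ/(4u^{3/2}),  u = L² − r² sin²θ = 0.00697312 m².
Substituting r = 0.0171 m, L = 0.0847 m, θ = 124°: d²x/dθ² = +0.010842 m.
a = ω²·d²x/dθ² = (214.3)²·(+0.010842) = +497.93 m/s²;  |a| = 497.93 m/s².

498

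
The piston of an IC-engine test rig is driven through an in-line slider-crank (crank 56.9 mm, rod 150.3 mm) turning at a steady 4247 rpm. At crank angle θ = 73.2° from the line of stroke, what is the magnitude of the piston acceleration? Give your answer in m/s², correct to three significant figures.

497

ω = 2π·4247/60 = 444.7 rad/s
x(θ) = r cosθ + √(L² − r² sin²θ); with ω constant, a = ω²·d²x/dθ².
d²x/dθ² = −r cosθ − r²(cos2θ)/√u − r⁴ sin²2θ/(4u^{3/2}),  u = L² − r² sin²θ = 0.0196229 m².
Substituting r = 0.0569 m, L = 0.1503 m, θ = 73.2°: d²x/dθ² = +0.0025128 m.
a = ω²·d²x/dθ² = (444.7)²·(+0.0025128) = +497.03 m/s²;  |a| = 497.03 m/s².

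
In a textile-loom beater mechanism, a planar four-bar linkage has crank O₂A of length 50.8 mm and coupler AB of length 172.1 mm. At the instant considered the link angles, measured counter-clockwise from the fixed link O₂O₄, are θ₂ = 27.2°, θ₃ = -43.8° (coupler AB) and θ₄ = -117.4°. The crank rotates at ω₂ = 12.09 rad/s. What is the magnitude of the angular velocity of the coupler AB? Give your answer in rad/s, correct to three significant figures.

2.15

ω₂ = 12.09 rad/s
Differentiating the loop-closure r₂e^{iθ₂}+r₃e^{iθ₃}=r₁+r₄e^{iθ₄} gives r₂ω₂e^{iθ₂}+r₃ω₃e^{iθ₃}=r₄ω₄e^{iθ₄}.
Eliminating the other unknown: ω₃ = r₂ω₂ sin(θ₄−θ₂) / [r₃ sin(θ₃−θ₄)].
Numerator sine = -0.57928; denominator sine = +0.95931.
Result = 0.0508·12.09·(-0.57928) / (0.1721·(+0.95931)) = -2.155 rad/s; magnitude 2.155 rad/s.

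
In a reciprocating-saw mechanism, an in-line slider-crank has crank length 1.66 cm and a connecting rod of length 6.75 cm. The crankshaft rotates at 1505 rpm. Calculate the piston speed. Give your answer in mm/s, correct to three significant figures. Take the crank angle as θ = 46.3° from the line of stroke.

2220

ω = 2π·1505/60 = 157.6 rad/s
For an in-line slider-crank, x = r cosθ + √(L² − r² sin²θ), so v = −rω sinθ·[1 + r cosθ/√(L² − r² sin²θ)].
With r = 0.0166 m, L = 0.0675 m, θ = 46.3°: √(L² − r² sin²θ) = 0.066425 m.
v = −0.0166·157.6·0.72297·[1 + 0.0166·0.69088/0.066425] = -2.218 m/s.
|v| = 2.218 m/s = 2218 mm/s.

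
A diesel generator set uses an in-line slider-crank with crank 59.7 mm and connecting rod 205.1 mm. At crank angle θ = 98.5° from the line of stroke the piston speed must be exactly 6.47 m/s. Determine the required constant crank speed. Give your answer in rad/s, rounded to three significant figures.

For an in-line slider-crank, |v_piston| = rω|sinθ|·[1 + r cosθ/√(L² − r² sin²θ)].
With r = 0.0597 m, L = 0.2051 m, θ = 98.5°: the bracketed kinematic factor |dx/dθ| = 0.056392 m.
ω = v/|dx/dθ| = 6.47/0.056392 = 114.73 rad/s.

115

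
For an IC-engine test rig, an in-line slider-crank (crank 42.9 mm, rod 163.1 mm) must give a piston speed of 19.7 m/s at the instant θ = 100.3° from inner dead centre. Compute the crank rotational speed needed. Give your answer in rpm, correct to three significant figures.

4690

For an in-line slider-crank, |v_piston| = rω|sinθ|·[1 + r cosθ/√(L² − r² sin²θ)].
With r = 0.0429 m, L = 0.1631 m, θ = 100.3°: the bracketed kinematic factor |dx/dθ| = 0.040154 m.
ω = v/|dx/dθ| = 19.7/0.040154 = 490.62 rad/s.
N = 60ω/(2π) = 4685 rpm.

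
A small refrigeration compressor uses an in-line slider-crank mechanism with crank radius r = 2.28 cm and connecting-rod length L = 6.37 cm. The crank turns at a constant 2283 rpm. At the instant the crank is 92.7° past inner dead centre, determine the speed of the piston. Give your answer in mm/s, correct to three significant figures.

5350

ω = 2π·2283/60 = 239.1 rad/s
For an in-line slider-crank, x = r cosθ + √(L² − r² sin²θ), so v = −rω sinθ·[1 + r cosθ/√(L² − r² sin²θ)].
With r = 0.0228 m, L = 0.0637 m, θ = 92.7°: √(L² − r² sin²θ) = 0.05949 m.
v = −0.0228·239.1·0.99889·[1 + 0.0228·-0.04711/0.05949] = -5.3466 m/s.
|v| = 5.3466 m/s = 5346.6 mm/s.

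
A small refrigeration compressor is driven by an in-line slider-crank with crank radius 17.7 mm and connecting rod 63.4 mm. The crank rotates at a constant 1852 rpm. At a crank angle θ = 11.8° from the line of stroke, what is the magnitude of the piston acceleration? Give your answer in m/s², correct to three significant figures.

823

ω = 2π·1852/60 = 193.9 rad/s
x(θ) = r cosθ + √(L² − r² sin²θ); with ω constant, a = ω²·d²x/dθ².
d²x/dθ² = −r cosθ − r²(cos2θ)/√u − r⁴ sin²2θ/(4u^{3/2}),  u = L² − r² sin²θ = 0.00400646 m².
Substituting r = 0.0177 m, L = 0.0634 m, θ = 11.8°: d²x/dθ² = -0.021877 m.
a = ω²·d²x/dθ² = (193.9)²·(-0.021877) = -822.86 m/s²;  |a| = 822.86 m/s².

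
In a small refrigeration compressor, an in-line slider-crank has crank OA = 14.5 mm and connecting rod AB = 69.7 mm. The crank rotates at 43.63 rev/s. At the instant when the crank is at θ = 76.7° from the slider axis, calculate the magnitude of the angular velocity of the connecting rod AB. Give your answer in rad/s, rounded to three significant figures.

ω = 274.1 rad/s (converted from 43.63 rev/s).
The rod makes angle φ with the slider axis where L sinφ = r sinθ; differentiating, L cosφ·φ̇ = r ω cosθ.
L cosφ = √(L² − r² sin²θ) = 0.068257 m.
|ω_rod| = r ω |cosθ| / √(L² − r² sin²θ) = 0.0145·274.1·0.23005/0.068257 = 13.397 rad/s.

13.4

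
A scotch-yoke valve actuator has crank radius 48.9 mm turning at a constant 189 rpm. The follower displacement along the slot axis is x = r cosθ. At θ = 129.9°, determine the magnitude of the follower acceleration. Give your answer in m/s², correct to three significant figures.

12.3

ω = 19.79 rad/s (from 189 rpm).
x = r cosθ ⇒ ẍ = −rω² cosθ (ω constant).
|a| = rω²|cosθ| = 0.0489·(19.79)²·|cos 129.9°| = 12.287 m/s².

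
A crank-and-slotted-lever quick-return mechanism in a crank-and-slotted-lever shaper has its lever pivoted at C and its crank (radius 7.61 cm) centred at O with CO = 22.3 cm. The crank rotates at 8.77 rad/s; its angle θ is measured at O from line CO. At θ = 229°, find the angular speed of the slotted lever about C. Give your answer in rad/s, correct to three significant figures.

1.41

ω = 8.77 rad/s
Crank pin A relative to C: A = (d + r cosθ, r sinθ); lever angle φ = atan2(r sinθ, d + r cosθ).
Differentiating tanφ: φ̇ = rω(d cosθ + r)/(d² + r² + 2dr cosθ).
d² + r² + 2dr cosθ = |CA|² = 0.0332532 m²;  d cosθ + r = -0.070201 m.
|ω_lever| = |0.0761·8.77·-0.070201| / 0.0332532 = 1.4089 rad/s.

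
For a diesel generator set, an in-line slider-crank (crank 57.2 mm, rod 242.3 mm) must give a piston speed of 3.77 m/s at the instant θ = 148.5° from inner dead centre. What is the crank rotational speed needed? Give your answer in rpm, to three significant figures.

For an in-line slider-crank, |v_piston| = rω|sinθ|·[1 + r cosθ/√(L² − r² sin²θ)].
With r = 0.0572 m, L = 0.2423 m, θ = 148.5°: the bracketed kinematic factor |dx/dθ| = 0.023825 m.
ω = v/|dx/dθ| = 3.77/0.023825 = 158.24 rad/s.
N = 60ω/(2π) = 1511.1 rpm.

1510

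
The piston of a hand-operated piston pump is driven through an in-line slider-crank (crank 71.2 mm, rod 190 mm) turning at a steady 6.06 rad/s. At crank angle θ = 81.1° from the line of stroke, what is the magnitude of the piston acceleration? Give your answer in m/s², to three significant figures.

ω = 6.06 rad/s
x(θ) = r cosθ + √(L² − r² sin²θ); with ω constant, a = ω²·d²x/dθ².
d²x/dθ² = −r cosθ − r²(cos2θ)/√u − r⁴ sin²2θ/(4u^{3/2}),  u = L² − r² sin²θ = 0.0311519 m².
Substituting r = 0.0712 m, L = 0.19 m, θ = 81.1°: d²x/dθ² = +0.016223 m.
a = ω²·d²x/dθ² = (6.06)²·(+0.016223) = +0.59576 m/s²;  |a| = 0.59576 m/s².

0.596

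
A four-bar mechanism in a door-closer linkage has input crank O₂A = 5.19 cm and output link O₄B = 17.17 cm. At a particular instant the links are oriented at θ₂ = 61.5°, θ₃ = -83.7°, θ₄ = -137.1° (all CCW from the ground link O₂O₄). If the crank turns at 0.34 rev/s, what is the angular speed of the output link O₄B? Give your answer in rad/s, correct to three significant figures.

0.459

ω₂ = 2.136 rad/s (from 0.34 rev/s).
Differentiating the loop-closure r₂e^{iθ₂}+r₃e^{iθ₃}=r₁+r₄e^{iθ₄} gives r₂ω₂e^{iθ₂}+r₃ω₃e^{iθ₃}=r₄ω₄e^{iθ₄}.
Eliminating the other unknown: ω₄ = r₂ω₂ sin(θ₂−θ₃) / [r₄ sin(θ₄−θ₃)].
Numerator sine = +0.57071; denominator sine = -0.80282.
Result = 0.0519·2.136·(+0.57071) / (0.1717·(-0.80282)) = -0.45905 rad/s; magnitude 0.45905 rad/s.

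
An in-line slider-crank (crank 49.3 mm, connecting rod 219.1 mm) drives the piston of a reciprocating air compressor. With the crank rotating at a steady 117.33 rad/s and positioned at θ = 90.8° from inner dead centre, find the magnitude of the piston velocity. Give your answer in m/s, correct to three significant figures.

ω = 117.3 rad/s
For an in-line slider-crank, x = r cosθ + √(L² − r² sin²θ), so v = −rω sinθ·[1 + r cosθ/√(L² − r² sin²θ)].
With r = 0.0493 m, L = 0.2191 m, θ = 90.8°: √(L² − r² sin²θ) = 0.21348 m.
v = −0.0493·117.3·0.99990·[1 + 0.0493·-0.01396/0.21348] = -5.7652 m/s.
|v| = 5.7652 m/s.

5.77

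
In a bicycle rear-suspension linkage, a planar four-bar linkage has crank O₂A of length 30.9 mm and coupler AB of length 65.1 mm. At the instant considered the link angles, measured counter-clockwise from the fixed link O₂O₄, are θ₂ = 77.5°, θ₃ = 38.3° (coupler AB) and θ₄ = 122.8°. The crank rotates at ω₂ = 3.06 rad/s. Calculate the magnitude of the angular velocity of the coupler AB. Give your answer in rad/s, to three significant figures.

ω₂ = 3.06 rad/s
Differentiating the loop-closure r₂e^{iθ₂}+r₃e^{iθ₃}=r₁+r₄e^{iθ₄} gives r₂ω₂e^{iθ₂}+r₃ω₃e^{iθ₃}=r₄ω₄e^{iθ₄}.
Eliminating the other unknown: ω₃ = r₂ω₂ sin(θ₄−θ₂) / [r₃ sin(θ₃−θ₄)].
Numerator sine = +0.71080; denominator sine = -0.99540.
Result = 0.0309·3.06·(+0.71080) / (0.0651·(-0.99540)) = -1.0372 rad/s; magnitude 1.0372 rad/s.

1.04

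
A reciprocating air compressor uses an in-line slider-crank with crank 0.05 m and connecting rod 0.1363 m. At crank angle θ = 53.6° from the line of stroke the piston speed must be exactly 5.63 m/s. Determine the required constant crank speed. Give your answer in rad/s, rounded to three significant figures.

For an in-line slider-crank, |v_piston| = rω|sinθ|·[1 + r cosθ/√(L² − r² sin²θ)].
With r = 0.05 m, L = 0.1363 m, θ = 53.6°: the bracketed kinematic factor |dx/dθ| = 0.049414 m.
ω = v/|dx/dθ| = 5.63/0.049414 = 113.93 rad/s.

114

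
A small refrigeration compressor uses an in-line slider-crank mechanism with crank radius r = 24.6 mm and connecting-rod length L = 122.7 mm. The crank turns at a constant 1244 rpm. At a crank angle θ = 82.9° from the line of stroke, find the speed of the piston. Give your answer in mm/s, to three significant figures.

ω = 2π·1244/60 = 130.3 rad/s
For an in-line slider-crank, x = r cosθ + √(L² − r² sin²θ), so v = −rω sinθ·[1 + r cosθ/√(L² − r² sin²θ)].
With r = 0.0246 m, L = 0.1227 m, θ = 82.9°: √(L² − r² sin²θ) = 0.12025 m.
v = −0.0246·130.3·0.99233·[1 + 0.0246·0.12360/0.12025] = -3.2605 m/s.
|v| = 3.2605 m/s = 3260.5 mm/s.

3260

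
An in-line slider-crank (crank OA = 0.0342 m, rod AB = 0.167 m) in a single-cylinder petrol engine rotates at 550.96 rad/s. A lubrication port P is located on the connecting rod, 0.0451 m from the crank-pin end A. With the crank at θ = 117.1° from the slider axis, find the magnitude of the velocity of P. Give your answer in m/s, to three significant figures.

17.5

ω = 551 rad/s.  Crank-pin speed |V_A| = rω = 18.843 m/s, perpendicular to OA.
Rod angle: sinφ = −(r/L) sinθ ⇒ φ = -10.504°; ω_rod = −rω cosθ/√(L²−r²sin²θ) = +52.276 rad/s.
V_P = V_A + ω_rod × AP, with AP = 0.0451 m along the rod.
Components: V_Px = −rω sinθ − a·ω_rod·sinφ = -16.344 m/s;  V_Py = rω cosθ + a·ω_rod·cosφ = -6.2656 m/s.
|V_P| = √(V_Px² + V_Py²) = 17.504 m/s.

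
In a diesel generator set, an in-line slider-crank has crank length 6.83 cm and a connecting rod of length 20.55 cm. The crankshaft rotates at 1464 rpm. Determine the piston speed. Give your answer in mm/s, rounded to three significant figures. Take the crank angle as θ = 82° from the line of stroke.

10900

ω = 2π·1464/60 = 153.3 rad/s
For an in-line slider-crank, x = r cosθ + √(L² − r² sin²θ), so v = −rω sinθ·[1 + r cosθ/√(L² − r² sin²θ)].
With r = 0.0683 m, L = 0.2055 m, θ = 82°: √(L² − r² sin²θ) = 0.19405 m.
v = −0.0683·153.3·0.99027·[1 + 0.0683·0.13917/0.19405] = -10.877 m/s.
|v| = 10.877 m/s = 10877 mm/s.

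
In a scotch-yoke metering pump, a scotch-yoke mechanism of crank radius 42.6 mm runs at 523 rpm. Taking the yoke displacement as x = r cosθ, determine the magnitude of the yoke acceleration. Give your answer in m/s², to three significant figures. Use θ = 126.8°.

ω = 54.77 rad/s (from 523 rpm).
x = r cosθ ⇒ ẍ = −rω² cosθ (ω constant).
|a| = rω²|cosθ| = 0.0426·(54.77)²·|cos 126.8°| = 76.545 m/s².

76.5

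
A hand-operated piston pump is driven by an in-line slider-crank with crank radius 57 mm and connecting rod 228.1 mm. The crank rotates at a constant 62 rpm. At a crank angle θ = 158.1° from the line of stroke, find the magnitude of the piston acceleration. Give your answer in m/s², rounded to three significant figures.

1.79

ω = 2π·62/60 = 6.493 rad/s
x(θ) = r cosθ + √(L² − r² sin²θ); with ω constant, a = ω²·d²x/dθ².
d²x/dθ² = −r cosθ − r²(cos2θ)/√u − r⁴ sin²2θ/(4u^{3/2}),  u = L² − r² sin²θ = 0.0515776 m².
Substituting r = 0.057 m, L = 0.2281 m, θ = 158.1°: d²x/dθ² = +0.042453 m.
a = ω²·d²x/dθ² = (6.493)²·(+0.042453) = +1.7896 m/s²;  |a| = 1.7896 m/s².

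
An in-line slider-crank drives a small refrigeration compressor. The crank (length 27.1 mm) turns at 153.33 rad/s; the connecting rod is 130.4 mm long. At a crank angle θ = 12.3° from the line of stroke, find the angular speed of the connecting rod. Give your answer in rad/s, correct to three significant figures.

ω = 153.3 rad/s
The rod makes angle φ with the slider axis where L sinφ = r sinθ; differentiating, L cosφ·φ̇ = r ω cosθ.
L cosφ = √(L² − r² sin²θ) = 0.13027 m.
|ω_rod| = r ω |cosθ| / √(L² − r² sin²θ) = 0.0271·153.3·0.97705/0.13027 = 31.164 rad/s.

31.2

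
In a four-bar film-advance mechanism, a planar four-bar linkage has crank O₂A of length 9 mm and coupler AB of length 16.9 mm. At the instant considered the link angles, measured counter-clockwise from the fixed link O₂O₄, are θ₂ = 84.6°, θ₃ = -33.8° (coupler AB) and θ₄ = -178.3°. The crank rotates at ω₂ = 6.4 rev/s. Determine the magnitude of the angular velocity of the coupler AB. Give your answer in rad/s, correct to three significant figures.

36.6

ω₂ = 40.21 rad/s (from 6.4 rev/s).
Differentiating the loop-closure r₂e^{iθ₂}+r₃e^{iθ₃}=r₁+r₄e^{iθ₄} gives r₂ω₂e^{iθ₂}+r₃ω₃e^{iθ₃}=r₄ω₄e^{iθ₄}.
Eliminating the other unknown: ω₃ = r₂ω₂ sin(θ₄−θ₂) / [r₃ sin(θ₃−θ₄)].
Numerator sine = +0.99233; denominator sine = +0.58070.
Result = 0.009·40.21·(+0.99233) / (0.0169·(+0.58070)) = +36.595 rad/s; magnitude 36.595 rad/s.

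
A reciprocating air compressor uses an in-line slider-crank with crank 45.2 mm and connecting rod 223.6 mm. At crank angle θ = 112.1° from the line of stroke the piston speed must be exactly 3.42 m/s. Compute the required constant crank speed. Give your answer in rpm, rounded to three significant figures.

845

For an in-line slider-crank, |v_piston| = rω|sinθ|·[1 + r cosθ/√(L² − r² sin²θ)].
With r = 0.0452 m, L = 0.2236 m, θ = 112.1°: the bracketed kinematic factor |dx/dθ| = 0.038637 m.
ω = v/|dx/dθ| = 3.42/0.038637 = 88.517 rad/s.
N = 60ω/(2π) = 845.27 rpm.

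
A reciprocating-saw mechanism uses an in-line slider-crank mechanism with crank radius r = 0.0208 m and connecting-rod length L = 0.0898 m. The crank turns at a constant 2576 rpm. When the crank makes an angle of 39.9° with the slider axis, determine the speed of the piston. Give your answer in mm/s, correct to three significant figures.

4250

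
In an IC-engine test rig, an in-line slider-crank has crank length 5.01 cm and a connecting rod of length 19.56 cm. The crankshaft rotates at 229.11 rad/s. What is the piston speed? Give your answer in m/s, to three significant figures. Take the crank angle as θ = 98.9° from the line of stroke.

10.9

ω = 229.1 rad/s
For an in-line slider-crank, x = r cosθ + √(L² − r² sin²θ), so v = −rω sinθ·[1 + r cosθ/√(L² − r² sin²θ)].
With r = 0.0501 m, L = 0.1956 m, θ = 98.9°: √(L² − r² sin²θ) = 0.18923 m.
v = −0.0501·229.1·0.98796·[1 + 0.0501·-0.15471/0.18923] = -10.876 m/s.
|v| = 10.876 m/s.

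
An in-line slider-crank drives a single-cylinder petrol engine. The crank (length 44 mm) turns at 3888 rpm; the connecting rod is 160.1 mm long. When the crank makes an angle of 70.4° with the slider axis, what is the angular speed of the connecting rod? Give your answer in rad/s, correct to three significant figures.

38.9

ω = 407.2 rad/s (converted from 3888 rpm).
The rod makes angle φ with the slider axis where L sinφ = r sinθ; differentiating, L cosφ·φ̇ = r ω cosθ.
L cosφ = √(L² − r² sin²θ) = 0.15464 m.
|ω_rod| = r ω |cosθ| / √(L² − r² sin²θ) = 0.044·407.2·0.33545/0.15464 = 38.861 rad/s.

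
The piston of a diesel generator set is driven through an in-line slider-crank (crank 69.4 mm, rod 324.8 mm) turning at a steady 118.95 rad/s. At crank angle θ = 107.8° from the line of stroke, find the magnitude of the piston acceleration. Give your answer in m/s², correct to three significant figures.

474

ω = 119 rad/s
x(θ) = r cosθ + √(L² − r² sin²θ); with ω constant, a = ω²·d²x/dθ².
d²x/dθ² = −r cosθ − r²(cos2θ)/√u − r⁴ sin²2θ/(4u^{3/2}),  u = L² − r² sin²θ = 0.101129 m².
Substituting r = 0.0694 m, L = 0.3248 m, θ = 107.8°: d²x/dθ² = +0.033469 m.
a = ω²·d²x/dθ² = (119)²·(+0.033469) = +473.55 m/s²;  |a| = 473.55 m/s².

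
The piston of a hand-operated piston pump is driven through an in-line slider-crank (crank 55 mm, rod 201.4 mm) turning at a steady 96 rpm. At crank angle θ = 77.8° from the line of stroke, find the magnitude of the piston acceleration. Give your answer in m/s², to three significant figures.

0.254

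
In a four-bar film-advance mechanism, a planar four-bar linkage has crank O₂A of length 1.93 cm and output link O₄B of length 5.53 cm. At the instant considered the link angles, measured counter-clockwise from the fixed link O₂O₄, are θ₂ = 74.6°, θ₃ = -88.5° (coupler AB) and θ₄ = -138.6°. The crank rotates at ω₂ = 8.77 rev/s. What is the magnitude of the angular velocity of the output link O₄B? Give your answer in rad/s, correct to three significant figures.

7.29

ω₂ = 55.1 rad/s (from 8.77 rev/s).
Differentiating the loop-closure r₂e^{iθ₂}+r₃e^{iθ₃}=r₁+r₄e^{iθ₄} gives r₂ω₂e^{iθ₂}+r₃ω₃e^{iθ₃}=r₄ω₄e^{iθ₄}.
Eliminating the other unknown: ω₄ = r₂ω₂ sin(θ₂−θ₃) / [r₄ sin(θ₄−θ₃)].
Numerator sine = +0.29070; denominator sine = -0.76717.
Result = 0.0193·55.1·(+0.29070) / (0.0553·(-0.76717)) = -7.2874 rad/s; magnitude 7.2874 rad/s.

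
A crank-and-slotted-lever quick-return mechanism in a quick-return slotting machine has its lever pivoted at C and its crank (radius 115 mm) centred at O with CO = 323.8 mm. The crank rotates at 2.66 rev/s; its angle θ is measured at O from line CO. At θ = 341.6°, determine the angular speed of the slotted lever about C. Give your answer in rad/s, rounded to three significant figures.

ω = 16.71 rad/s (from 2.66 rev/s).
Crank pin A relative to C: A = (d + r cosθ, r sinθ); lever angle φ = atan2(r sinθ, d + r cosθ).
Differentiating tanφ: φ̇ = rω(d cosθ + r)/(d² + r² + 2dr cosθ).
d² + r² + 2dr cosθ = |CA|² = 0.188738 m²;  d cosθ + r = +0.42225 m.
|ω_lever| = |0.115·16.71·+0.42225| / 0.188738 = 4.3 rad/s.

4.30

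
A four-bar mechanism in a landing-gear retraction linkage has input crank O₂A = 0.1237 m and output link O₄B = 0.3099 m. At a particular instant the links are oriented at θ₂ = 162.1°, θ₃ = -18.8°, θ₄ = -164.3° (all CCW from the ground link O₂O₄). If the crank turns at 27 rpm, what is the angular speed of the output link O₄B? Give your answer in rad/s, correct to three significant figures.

ω₂ = 2.827 rad/s (from 27 rpm).
Differentiating the loop-closure r₂e^{iθ₂}+r₃e^{iθ₃}=r₁+r₄e^{iθ₄} gives r₂ω₂e^{iθ₂}+r₃ω₃e^{iθ₃}=r₄ω₄e^{iθ₄}.
Eliminating the other unknown: ω₄ = r₂ω₂ sin(θ₂−θ₃) / [r₄ sin(θ₄−θ₃)].
Numerator sine = -0.01571; denominator sine = -0.56641.
Result = 0.1237·2.827·(-0.01571) / (0.3099·(-0.56641)) = +0.031298 rad/s; magnitude 0.031298 rad/s.

0.0313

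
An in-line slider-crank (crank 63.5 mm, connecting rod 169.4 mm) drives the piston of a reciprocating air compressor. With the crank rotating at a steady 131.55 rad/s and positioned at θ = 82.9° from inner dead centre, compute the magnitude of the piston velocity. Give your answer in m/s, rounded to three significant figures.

ω = 131.6 rad/s
For an in-line slider-crank, x = r cosθ + √(L² − r² sin²θ), so v = −rω sinθ·[1 + r cosθ/√(L² − r² sin²θ)].
With r = 0.0635 m, L = 0.1694 m, θ = 82.9°: √(L² − r² sin²θ) = 0.15724 m.
v = −0.0635·131.6·0.99233·[1 + 0.0635·0.12360/0.15724] = -8.7031 m/s.
|v| = 8.7031 m/s.

8.70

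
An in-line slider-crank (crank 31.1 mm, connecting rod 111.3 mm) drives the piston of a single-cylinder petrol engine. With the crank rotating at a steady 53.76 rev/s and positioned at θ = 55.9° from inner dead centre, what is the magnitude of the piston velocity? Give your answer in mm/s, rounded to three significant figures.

ω = 2π·53.8 = 337.8 rad/s
For an in-line slider-crank, x = r cosθ + √(L² − r² sin²θ), so v = −rω sinθ·[1 + r cosθ/√(L² − r² sin²θ)].
With r = 0.0311 m, L = 0.1113 m, θ = 55.9°: √(L² − r² sin²θ) = 0.10828 m.
v = −0.0311·337.8·0.82806·[1 + 0.0311·0.56064/0.10828] = -10.1 m/s.
|v| = 10.1 m/s = 10100 mm/s.

10100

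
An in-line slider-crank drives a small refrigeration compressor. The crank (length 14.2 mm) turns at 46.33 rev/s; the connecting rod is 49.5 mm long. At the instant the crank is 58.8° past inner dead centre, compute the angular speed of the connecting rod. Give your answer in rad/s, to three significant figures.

44.6

ω = 291.1 rad/s (converted from 46.33 rev/s).
The rod makes angle φ with the slider axis where L sinφ = r sinθ; differentiating, L cosφ·φ̇ = r ω cosθ.
L cosφ = √(L² − r² sin²θ) = 0.047987 m.
|ω_rod| = r ω |cosθ| / √(L² − r² sin²θ) = 0.0142·291.1·0.51803/0.047987 = 44.623 rad/s.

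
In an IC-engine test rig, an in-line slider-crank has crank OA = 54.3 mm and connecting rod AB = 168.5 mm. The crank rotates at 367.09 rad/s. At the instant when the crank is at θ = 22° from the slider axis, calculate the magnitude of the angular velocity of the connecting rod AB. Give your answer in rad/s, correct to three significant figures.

110

ω = 367.1 rad/s
The rod makes angle φ with the slider axis where L sinφ = r sinθ; differentiating, L cosφ·φ̇ = r ω cosθ.
L cosφ = √(L² − r² sin²θ) = 0.16727 m.
|ω_rod| = r ω |cosθ| / √(L² − r² sin²θ) = 0.0543·367.1·0.92718/0.16727 = 110.49 rad/s.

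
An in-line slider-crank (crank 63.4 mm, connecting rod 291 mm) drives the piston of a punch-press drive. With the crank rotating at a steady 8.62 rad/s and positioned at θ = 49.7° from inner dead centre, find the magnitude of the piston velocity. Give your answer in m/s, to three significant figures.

ω = 8.62 rad/s
For an in-line slider-crank, x = r cosθ + √(L² − r² sin²θ), so v = −rω sinθ·[1 + r cosθ/√(L² − r² sin²θ)].
With r = 0.0634 m, L = 0.291 m, θ = 49.7°: √(L² − r² sin²θ) = 0.28695 m.
v = −0.0634·8.62·0.76267·[1 + 0.0634·0.64679/0.28695] = -0.47637 m/s.
|v| = 0.47637 m/s.

0.476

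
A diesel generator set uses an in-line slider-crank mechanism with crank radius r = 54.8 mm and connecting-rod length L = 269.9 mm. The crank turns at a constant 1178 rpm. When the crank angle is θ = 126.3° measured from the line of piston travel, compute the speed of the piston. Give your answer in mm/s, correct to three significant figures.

ω = 2π·1178/60 = 123.4 rad/s
For an in-line slider-crank, x = r cosθ + √(L² − r² sin²θ), so v = −rω sinθ·[1 + r cosθ/√(L² − r² sin²θ)].
With r = 0.0548 m, L = 0.2699 m, θ = 126.3°: √(L² − r² sin²θ) = 0.26626 m.
v = −0.0548·123.4·0.80593·[1 + 0.0548·-0.59201/0.26626] = -4.7843 m/s.
|v| = 4.7843 m/s = 4784.3 mm/s.

4780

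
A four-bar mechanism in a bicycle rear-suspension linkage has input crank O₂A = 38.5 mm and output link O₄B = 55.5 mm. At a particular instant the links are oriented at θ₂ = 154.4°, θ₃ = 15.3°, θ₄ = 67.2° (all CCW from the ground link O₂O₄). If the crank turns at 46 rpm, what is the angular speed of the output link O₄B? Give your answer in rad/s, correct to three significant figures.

2.78

ω₂ = 4.817 rad/s (from 46 rpm).
Differentiating the loop-closure r₂e^{iθ₂}+r₃e^{iθ₃}=r₁+r₄e^{iθ₄} gives r₂ω₂e^{iθ₂}+r₃ω₃e^{iθ₃}=r₄ω₄e^{iθ₄}.
Eliminating the other unknown: ω₄ = r₂ω₂ sin(θ₂−θ₃) / [r₄ sin(θ₄−θ₃)].
Numerator sine = +0.65474; denominator sine = +0.78694.
Result = 0.0385·4.817·(+0.65474) / (0.0555·(+0.78694)) = +2.7803 rad/s; magnitude 2.7803 rad/s.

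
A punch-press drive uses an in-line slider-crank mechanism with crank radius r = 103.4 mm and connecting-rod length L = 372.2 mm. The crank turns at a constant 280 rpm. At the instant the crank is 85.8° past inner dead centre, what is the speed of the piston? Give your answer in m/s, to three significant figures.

ω = 2π·280/60 = 29.32 rad/s
For an in-line slider-crank, x = r cosθ + √(L² − r² sin²θ), so v = −rω sinθ·[1 + r cosθ/√(L² − r² sin²θ)].
With r = 0.1034 m, L = 0.3722 m, θ = 85.8°: √(L² − r² sin²θ) = 0.35763 m.
v = −0.1034·29.32·0.99731·[1 + 0.1034·0.07324/0.35763] = -3.0877 m/s.
|v| = 3.0877 m/s.

3.09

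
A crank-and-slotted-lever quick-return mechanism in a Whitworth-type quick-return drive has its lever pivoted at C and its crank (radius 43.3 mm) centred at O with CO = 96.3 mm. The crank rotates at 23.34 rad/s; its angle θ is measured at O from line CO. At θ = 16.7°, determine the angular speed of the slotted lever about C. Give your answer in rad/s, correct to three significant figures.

ω = 23.34 rad/s
Crank pin A relative to C: A = (d + r cosθ, r sinθ); lever angle φ = atan2(r sinθ, d + r cosθ).
Differentiating tanφ: φ̇ = rω(d cosθ + r)/(d² + r² + 2dr cosθ).
d² + r² + 2dr cosθ = |CA|² = 0.0191364 m²;  d cosθ + r = +0.13554 m.
|ω_lever| = |0.0433·23.34·+0.13554| / 0.0191364 = 7.158 rad/s.

7.16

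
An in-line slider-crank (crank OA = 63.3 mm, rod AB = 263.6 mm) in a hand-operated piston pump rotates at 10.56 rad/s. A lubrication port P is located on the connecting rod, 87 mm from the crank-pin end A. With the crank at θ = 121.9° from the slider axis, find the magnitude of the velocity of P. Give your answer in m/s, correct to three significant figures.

ω = 10.56 rad/s.  Crank-pin speed |V_A| = rω = 0.66845 m/s, perpendicular to OA.
Rod angle: sinφ = −(r/L) sinθ ⇒ φ = -11.763°; ω_rod = −rω cosθ/√(L²−r²sin²θ) = +1.3688 rad/s.
V_P = V_A + ω_rod × AP, with AP = 0.087 m along the rod.
Components: V_Px = −rω sinθ − a·ω_rod·sinφ = -0.54322 m/s;  V_Py = rω cosθ + a·ω_rod·cosφ = -0.23665 m/s.
|V_P| = √(V_Px² + V_Py²) = 0.59253 m/s.

0.593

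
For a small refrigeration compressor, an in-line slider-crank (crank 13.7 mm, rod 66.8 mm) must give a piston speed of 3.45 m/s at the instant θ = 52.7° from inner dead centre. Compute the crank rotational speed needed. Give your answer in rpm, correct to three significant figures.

2680

For an in-line slider-crank, |v_piston| = rω|sinθ|·[1 + r cosθ/√(L² − r² sin²θ)].
With r = 0.0137 m, L = 0.0668 m, θ = 52.7°: the bracketed kinematic factor |dx/dθ| = 0.012271 m.
ω = v/|dx/dθ| = 3.45/0.012271 = 281.16 rad/s.
N = 60ω/(2π) = 2684.8 rpm.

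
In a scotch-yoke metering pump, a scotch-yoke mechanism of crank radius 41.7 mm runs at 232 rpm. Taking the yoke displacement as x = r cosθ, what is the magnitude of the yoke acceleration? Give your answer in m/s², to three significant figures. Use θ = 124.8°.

14.0

ω = 24.29 rad/s (from 232 rpm).
x = r cosθ ⇒ ẍ = −rω² cosθ (ω constant).
|a| = rω²|cosθ| = 0.0417·(24.29)²·|cos 124.8°| = 14.047 m/s².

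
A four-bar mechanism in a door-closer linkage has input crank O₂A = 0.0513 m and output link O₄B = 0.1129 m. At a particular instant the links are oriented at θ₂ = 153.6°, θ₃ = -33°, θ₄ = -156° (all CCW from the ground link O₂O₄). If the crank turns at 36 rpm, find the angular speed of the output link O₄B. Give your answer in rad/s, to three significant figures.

0.235

ω₂ = 3.77 rad/s (from 36 rpm).
Differentiating the loop-closure r₂e^{iθ₂}+r₃e^{iθ₃}=r₁+r₄e^{iθ₄} gives r₂ω₂e^{iθ₂}+r₃ω₃e^{iθ₃}=r₄ω₄e^{iθ₄}.
Eliminating the other unknown: ω₄ = r₂ω₂ sin(θ₂−θ₃) / [r₄ sin(θ₄−θ₃)].
Numerator sine = -0.11494; denominator sine = -0.83867.
Result = 0.0513·3.77·(-0.11494) / (0.1129·(-0.83867)) = +0.23476 rad/s; magnitude 0.23476 rad/s.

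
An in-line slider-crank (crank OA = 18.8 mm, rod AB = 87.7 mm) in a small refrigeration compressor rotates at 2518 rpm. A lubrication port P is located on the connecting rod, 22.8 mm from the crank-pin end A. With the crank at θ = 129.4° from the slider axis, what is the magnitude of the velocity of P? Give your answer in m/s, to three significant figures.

ω = 263.7 rad/s.  Crank-pin speed |V_A| = rω = 4.9573 m/s, perpendicular to OA.
Rod angle: sinφ = −(r/L) sinθ ⇒ φ = -9.535°; ω_rod = −rω cosθ/√(L²−r²sin²θ) = +36.381 rad/s.
V_P = V_A + ω_rod × AP, with AP = 0.0228 m along the rod.
Components: V_Px = −rω sinθ − a·ω_rod·sinφ = -3.6932 m/s;  V_Py = rω cosθ + a·ω_rod·cosφ = -2.3285 m/s.
|V_P| = √(V_Px² + V_Py²) = 4.366 m/s.

4.37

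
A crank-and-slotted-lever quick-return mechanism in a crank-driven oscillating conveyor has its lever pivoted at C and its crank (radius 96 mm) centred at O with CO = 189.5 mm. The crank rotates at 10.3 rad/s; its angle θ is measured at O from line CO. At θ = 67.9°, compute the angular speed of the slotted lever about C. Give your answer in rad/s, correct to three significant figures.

2.81

ω = 10.3 rad/s
Crank pin A relative to C: A = (d + r cosθ, r sinθ); lever angle φ = atan2(r sinθ, d + r cosθ).
Differentiating tanφ: φ̇ = rω(d cosθ + r)/(d² + r² + 2dr cosθ).
d² + r² + 2dr cosθ = |CA|² = 0.0588148 m²;  d cosθ + r = +0.16729 m.
|ω_lever| = |0.096·10.3·+0.16729| / 0.0588148 = 2.8126 rad/s.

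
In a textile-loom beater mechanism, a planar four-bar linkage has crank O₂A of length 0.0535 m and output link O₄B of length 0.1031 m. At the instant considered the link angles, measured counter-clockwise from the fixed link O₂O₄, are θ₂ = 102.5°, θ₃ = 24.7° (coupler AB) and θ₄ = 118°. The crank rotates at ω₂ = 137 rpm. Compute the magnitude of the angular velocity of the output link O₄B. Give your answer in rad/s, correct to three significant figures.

7.29

ω₂ = 14.35 rad/s (from 137 rpm).
Differentiating the loop-closure r₂e^{iθ₂}+r₃e^{iθ₃}=r₁+r₄e^{iθ₄} gives r₂ω₂e^{iθ₂}+r₃ω₃e^{iθ₃}=r₄ω₄e^{iθ₄}.
Eliminating the other unknown: ω₄ = r₂ω₂ sin(θ₂−θ₃) / [r₄ sin(θ₄−θ₃)].
Numerator sine = +0.97742; denominator sine = +0.99834.
Result = 0.0535·14.35·(+0.97742) / (0.1031·(+0.99834)) = +7.2886 rad/s; magnitude 7.2886 rad/s.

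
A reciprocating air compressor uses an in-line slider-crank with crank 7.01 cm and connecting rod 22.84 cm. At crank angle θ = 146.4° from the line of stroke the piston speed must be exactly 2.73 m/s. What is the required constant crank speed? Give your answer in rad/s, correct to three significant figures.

For an in-line slider-crank, |v_piston| = rω|sinθ|·[1 + r cosθ/√(L² − r² sin²θ)].
With r = 0.0701 m, L = 0.2284 m, θ = 146.4°: the bracketed kinematic factor |dx/dθ| = 0.02873 m.
ω = v/|dx/dθ| = 2.73/0.02873 = 95.024 rad/s.

95.0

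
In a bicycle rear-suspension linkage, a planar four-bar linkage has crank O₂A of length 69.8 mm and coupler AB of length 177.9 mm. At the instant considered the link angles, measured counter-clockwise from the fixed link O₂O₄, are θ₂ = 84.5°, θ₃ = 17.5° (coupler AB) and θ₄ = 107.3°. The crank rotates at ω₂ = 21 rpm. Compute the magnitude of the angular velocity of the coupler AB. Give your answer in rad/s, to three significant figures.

0.334

ω₂ = 2.199 rad/s (from 21 rpm).
Differentiating the loop-closure r₂e^{iθ₂}+r₃e^{iθ₃}=r₁+r₄e^{iθ₄} gives r₂ω₂e^{iθ₂}+r₃ω₃e^{iθ₃}=r₄ω₄e^{iθ₄}.
Eliminating the other unknown: ω₃ = r₂ω₂ sin(θ₄−θ₂) / [r₃ sin(θ₃−θ₄)].
Numerator sine = +0.38752; denominator sine = -0.99999.
Result = 0.0698·2.199·(+0.38752) / (0.1779·(-0.99999)) = -0.33436 rad/s; magnitude 0.33436 rad/s.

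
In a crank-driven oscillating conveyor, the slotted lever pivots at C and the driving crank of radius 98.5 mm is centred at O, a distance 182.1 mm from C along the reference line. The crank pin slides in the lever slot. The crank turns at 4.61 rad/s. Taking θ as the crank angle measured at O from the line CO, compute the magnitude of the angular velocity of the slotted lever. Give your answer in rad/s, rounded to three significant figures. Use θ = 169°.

ω = 4.61 rad/s
Crank pin A relative to C: A = (d + r cosθ, r sinθ); lever angle φ = atan2(r sinθ, d + r cosθ).
Differentiating tanφ: φ̇ = rω(d cosθ + r)/(d² + r² + 2dr cosθ).
d² + r² + 2dr cosθ = |CA|² = 0.00764806 m²;  d cosθ + r = -0.080254 m.
|ω_lever| = |0.0985·4.61·-0.080254| / 0.00764806 = 4.7649 rad/s.

4.76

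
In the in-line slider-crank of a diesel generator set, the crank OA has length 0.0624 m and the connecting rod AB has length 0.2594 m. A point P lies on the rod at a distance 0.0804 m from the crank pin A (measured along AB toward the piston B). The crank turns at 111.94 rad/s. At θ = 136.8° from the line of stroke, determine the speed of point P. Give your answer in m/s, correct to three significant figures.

ω = 111.9 rad/s.  Crank-pin speed |V_A| = rω = 6.9851 m/s, perpendicular to OA.
Rod angle: sinφ = −(r/L) sinθ ⇒ φ = -9.478°; ω_rod = −rω cosθ/√(L²−r²sin²θ) = +19.901 rad/s.
V_P = V_A + ω_rod × AP, with AP = 0.0804 m along the rod.
Components: V_Px = −rω sinθ − a·ω_rod·sinφ = -4.5181 m/s;  V_Py = rω cosθ + a·ω_rod·cosφ = -3.5137 m/s.
|V_P| = √(V_Px² + V_Py²) = 5.7236 m/s.

5.72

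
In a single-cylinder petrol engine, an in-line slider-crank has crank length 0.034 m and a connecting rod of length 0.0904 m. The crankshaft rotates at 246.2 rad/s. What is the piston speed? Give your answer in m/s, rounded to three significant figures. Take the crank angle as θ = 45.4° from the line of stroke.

7.59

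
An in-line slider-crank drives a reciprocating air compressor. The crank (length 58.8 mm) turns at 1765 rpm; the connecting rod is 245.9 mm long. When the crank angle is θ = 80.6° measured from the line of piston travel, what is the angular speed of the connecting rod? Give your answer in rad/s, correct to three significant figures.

ω = 184.8 rad/s (converted from 1765 rpm).
The rod makes angle φ with the slider axis where L sinφ = r sinθ; differentiating, L cosφ·φ̇ = r ω cosθ.
L cosφ = √(L² − r² sin²θ) = 0.23896 m.
|ω_rod| = r ω |cosθ| / √(L² − r² sin²θ) = 0.0588·184.8·0.16333/0.23896 = 7.4282 rad/s.

7.43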